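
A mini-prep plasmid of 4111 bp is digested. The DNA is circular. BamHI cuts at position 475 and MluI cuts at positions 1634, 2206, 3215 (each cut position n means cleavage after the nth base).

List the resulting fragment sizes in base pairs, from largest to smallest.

Combined cut positions (sorted): 475, 1634, 2206, 3215.
Circular molecule, 4 cuts → 4 fragments:
  1634 − 475 = 1159 bp
  2206 − 1634 = 572 bp
  3215 − 2206 = 1009 bp
  wrap: 4111 − 3215 + 475 = 1371 bp
Sorted largest to smallest: 1371, 1159, 1009, 572 bp.

1371, 1159, 1009, 572 bp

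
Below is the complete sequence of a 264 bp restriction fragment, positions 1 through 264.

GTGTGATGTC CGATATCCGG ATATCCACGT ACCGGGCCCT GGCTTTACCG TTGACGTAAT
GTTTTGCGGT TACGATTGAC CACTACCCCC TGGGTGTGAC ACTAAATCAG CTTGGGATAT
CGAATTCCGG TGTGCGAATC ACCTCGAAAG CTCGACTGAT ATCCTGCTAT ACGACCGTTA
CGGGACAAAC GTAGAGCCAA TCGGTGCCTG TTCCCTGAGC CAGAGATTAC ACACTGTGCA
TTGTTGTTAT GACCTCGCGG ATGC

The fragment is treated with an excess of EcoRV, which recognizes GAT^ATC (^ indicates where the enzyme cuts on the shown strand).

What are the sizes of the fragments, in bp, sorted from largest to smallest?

104, 96, 42, 14, 8 bp

EcoRV sites (GATATC) start at positions 12, 20, 116, 158.
EcoRV cuts after base 3 of each site, so after positions 14, 22, 118, 160.
Linear molecule, 4 cuts → 5 fragments:
  1–14 → 14 bp
  15–22 → 8 bp
  23–118 → 96 bp
  119–160 → 42 bp
  161–264 → 104 bp
Sorted largest to smallest: 104, 96, 42, 14, 8 bp.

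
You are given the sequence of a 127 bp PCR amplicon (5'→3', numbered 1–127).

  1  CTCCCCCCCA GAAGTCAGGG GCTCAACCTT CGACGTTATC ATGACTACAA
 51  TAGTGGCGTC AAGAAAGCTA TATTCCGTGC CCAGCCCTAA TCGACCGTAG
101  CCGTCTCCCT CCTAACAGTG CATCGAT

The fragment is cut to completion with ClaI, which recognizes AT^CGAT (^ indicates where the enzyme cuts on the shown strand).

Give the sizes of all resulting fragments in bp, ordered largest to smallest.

123, 4 bp

The ClaI site (ATCGAT) starts at position 122.
ClaI cuts after base 2 of each site, so after position 123.
Linear molecule, 1 cut → 2 fragments:
  1–123 → 123 bp
  124–127 → 4 bp
Sorted largest to smallest: 123, 4 bp.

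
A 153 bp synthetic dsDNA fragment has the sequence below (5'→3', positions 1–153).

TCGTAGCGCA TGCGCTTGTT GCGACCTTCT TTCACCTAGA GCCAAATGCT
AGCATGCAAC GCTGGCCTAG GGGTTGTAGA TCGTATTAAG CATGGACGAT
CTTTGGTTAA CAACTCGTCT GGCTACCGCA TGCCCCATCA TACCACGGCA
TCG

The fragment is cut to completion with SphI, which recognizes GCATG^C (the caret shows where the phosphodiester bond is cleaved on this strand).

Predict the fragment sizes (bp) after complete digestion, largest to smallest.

76, 44, 21, 12 bp

SphI sites (GCATGC) start at positions 8, 52, 128.
SphI cuts after base 5 of each site (before the last base), so after positions 12, 56, 132.
Linear molecule, 3 cuts → 4 fragments:
  1–12 → 12 bp
  13–56 → 44 bp
  57–132 → 76 bp
  133–153 → 21 bp
Sorted largest to smallest: 76, 44, 21, 12 bp.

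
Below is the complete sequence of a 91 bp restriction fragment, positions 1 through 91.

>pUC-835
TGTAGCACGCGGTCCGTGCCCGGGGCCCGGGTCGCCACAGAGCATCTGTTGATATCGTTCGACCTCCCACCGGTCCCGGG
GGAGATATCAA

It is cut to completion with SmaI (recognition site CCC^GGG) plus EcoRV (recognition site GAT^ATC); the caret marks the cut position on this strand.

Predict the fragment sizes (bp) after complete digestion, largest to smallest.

SmaI sites (CCCGGG) start at positions 19, 26, 75.
SmaI cuts after base 3 of each site, so after positions 21, 28, 77.
EcoRV sites (GATATC) start at positions 51, 84.
EcoRV cuts after base 3 of each site, so after positions 53, 86.
Combined cut positions: 21, 28, 53, 77, 86.
Linear molecule, 5 cuts → 6 fragments:
  1–21 → 21 bp
  22–28 → 7 bp
  29–53 → 25 bp
  54–77 → 24 bp
  78–86 → 9 bp
  87–91 → 5 bp
Sorted largest to smallest: 25, 24, 21, 9, 7, 5 bp.

25, 24, 21, 9, 7, 5 bp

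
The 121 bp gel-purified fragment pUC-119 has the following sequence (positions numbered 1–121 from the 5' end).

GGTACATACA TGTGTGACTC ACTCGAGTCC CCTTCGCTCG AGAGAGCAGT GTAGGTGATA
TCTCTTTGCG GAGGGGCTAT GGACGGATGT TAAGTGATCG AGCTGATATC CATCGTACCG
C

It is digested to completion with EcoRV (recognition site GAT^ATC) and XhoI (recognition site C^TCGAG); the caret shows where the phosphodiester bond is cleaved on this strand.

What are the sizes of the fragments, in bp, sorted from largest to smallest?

EcoRV sites (GATATC) start at positions 57, 105.
EcoRV cuts after base 3 of each site, so after positions 59, 107.
XhoI sites (CTCGAG) start at positions 22, 37.
XhoI cuts after the first base of each site, so after positions 22, 37.
Combined cut positions: 22, 37, 59, 107.
Linear molecule, 4 cuts → 5 fragments:
  1–22 → 22 bp
  23–37 → 15 bp
  38–59 → 22 bp
  60–107 → 48 bp
  108–121 → 14 bp
Sorted largest to smallest: 48, 22, 22, 15, 14 bp.

48, 22, 22, 15, 14 bp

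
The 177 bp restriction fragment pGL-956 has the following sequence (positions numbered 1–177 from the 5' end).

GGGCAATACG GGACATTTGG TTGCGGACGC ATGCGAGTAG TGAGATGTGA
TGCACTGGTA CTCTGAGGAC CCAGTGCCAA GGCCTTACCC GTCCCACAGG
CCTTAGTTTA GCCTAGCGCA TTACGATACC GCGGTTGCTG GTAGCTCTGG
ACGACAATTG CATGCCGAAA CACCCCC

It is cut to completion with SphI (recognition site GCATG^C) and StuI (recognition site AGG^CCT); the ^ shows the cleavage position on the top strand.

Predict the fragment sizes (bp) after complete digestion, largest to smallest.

SphI sites (GCATGC) start at positions 29, 160.
SphI cuts after base 5 of each site (before the last base), so after positions 33, 164.
StuI sites (AGGCCT) start at positions 80, 98.
StuI cuts after base 3 of each site, so after positions 82, 100.
Combined cut positions: 33, 82, 100, 164.
Linear molecule, 4 cuts → 5 fragments:
  1–33 → 33 bp
  34–82 → 49 bp
  83–100 → 18 bp
  101–164 → 64 bp
  165–177 → 13 bp
Sorted largest to smallest: 64, 49, 33, 18, 13 bp.

64, 49, 33, 18, 13 bp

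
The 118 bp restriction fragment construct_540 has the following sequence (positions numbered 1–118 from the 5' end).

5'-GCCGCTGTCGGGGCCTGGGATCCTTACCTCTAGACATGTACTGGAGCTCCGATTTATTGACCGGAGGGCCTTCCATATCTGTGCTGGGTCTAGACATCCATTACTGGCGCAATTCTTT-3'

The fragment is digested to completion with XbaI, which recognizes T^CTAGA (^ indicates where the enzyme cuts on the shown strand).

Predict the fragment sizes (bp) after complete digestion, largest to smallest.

XbaI sites (TCTAGA) start at positions 29, 89.
XbaI cuts after the first base of each site, so after positions 29, 89.
Linear molecule, 2 cuts → 3 fragments:
  1–29 → 29 bp
  30–89 → 60 bp
  90–118 → 29 bp
Sorted largest to smallest: 60, 29, 29 bp.

60, 29, 29 bp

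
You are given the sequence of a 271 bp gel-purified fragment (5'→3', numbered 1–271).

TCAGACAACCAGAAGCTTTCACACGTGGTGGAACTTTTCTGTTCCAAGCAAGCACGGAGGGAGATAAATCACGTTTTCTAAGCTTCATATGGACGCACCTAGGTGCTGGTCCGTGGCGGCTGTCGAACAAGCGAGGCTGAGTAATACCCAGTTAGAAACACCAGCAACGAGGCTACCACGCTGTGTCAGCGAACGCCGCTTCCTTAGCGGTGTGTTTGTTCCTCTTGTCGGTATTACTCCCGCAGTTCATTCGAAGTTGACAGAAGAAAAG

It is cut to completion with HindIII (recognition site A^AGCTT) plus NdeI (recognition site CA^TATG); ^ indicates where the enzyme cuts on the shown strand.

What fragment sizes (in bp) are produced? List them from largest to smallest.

HindIII sites (AAGCTT) start at positions 13, 80.
HindIII cuts after the first base of each site, so after positions 13, 80.
The NdeI site (CATATG) starts at position 86.
NdeI cuts after base 2 of each site, so after position 87.
Combined cut positions: 13, 80, 87.
Linear molecule, 3 cuts → 4 fragments:
  1–13 → 13 bp
  14–80 → 67 bp
  81–87 → 7 bp
  88–271 → 184 bp
Sorted largest to smallest: 184, 67, 13, 7 bp.

184, 67, 13, 7 bp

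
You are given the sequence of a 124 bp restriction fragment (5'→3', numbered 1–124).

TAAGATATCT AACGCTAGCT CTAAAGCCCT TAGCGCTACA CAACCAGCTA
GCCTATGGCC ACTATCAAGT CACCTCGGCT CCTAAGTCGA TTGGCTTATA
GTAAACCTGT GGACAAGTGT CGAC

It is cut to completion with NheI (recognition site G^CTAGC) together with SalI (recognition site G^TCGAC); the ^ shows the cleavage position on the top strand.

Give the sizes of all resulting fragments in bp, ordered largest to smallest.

72, 33, 14, 5 bp

NheI sites (GCTAGC) start at positions 14, 47.
NheI cuts after the first base of each site, so after positions 14, 47.
The SalI site (GTCGAC) starts at position 119.
SalI cuts after the first base of each site, so after position 119.
Combined cut positions: 14, 47, 119.
Linear molecule, 3 cuts → 4 fragments:
  1–14 → 14 bp
  15–47 → 33 bp
  48–119 → 72 bp
  120–124 → 5 bp
Sorted largest to smallest: 72, 33, 14, 5 bp.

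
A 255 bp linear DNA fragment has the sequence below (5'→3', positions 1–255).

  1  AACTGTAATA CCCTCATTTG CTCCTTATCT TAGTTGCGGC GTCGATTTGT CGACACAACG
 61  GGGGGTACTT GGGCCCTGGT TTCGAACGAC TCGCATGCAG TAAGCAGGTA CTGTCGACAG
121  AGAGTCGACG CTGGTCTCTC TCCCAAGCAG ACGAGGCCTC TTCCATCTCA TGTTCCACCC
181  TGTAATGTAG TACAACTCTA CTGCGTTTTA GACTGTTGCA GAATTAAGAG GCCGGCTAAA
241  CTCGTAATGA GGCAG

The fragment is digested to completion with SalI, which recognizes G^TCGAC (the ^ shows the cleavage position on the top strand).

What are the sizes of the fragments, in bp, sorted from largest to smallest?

SalI sites (GTCGAC) start at positions 49, 113, 124.
SalI cuts after the first base of each site, so after positions 49, 113, 124.
Linear molecule, 3 cuts → 4 fragments:
  1–49 → 49 bp
  50–113 → 64 bp
  114–124 → 11 bp
  125–255 → 131 bp
Sorted largest to smallest: 131, 64, 49, 11 bp.

131, 64, 49, 11 bp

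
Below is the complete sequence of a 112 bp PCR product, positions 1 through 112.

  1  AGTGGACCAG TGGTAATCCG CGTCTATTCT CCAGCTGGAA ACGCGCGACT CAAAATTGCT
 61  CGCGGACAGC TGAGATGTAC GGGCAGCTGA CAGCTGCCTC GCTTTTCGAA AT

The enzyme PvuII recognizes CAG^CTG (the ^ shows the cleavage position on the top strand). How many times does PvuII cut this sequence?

CAGCTG occurs starting at positions 32, 67, 84, 91.
PvuII cuts at 4 sites.

4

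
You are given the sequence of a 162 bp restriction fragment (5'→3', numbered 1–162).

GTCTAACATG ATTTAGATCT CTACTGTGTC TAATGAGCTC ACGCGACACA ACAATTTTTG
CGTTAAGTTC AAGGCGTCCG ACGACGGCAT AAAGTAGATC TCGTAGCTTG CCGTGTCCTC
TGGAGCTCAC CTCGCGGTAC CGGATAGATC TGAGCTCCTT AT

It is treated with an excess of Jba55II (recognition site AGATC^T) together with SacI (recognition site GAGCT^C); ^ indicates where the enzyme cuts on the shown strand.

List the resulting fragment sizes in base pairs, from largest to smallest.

61, 27, 23, 20, 19, 6, 6 bp

Jba55II sites (AGATCT) start at positions 15, 96, 146.
Jba55II cuts after base 5 of each site (before the last base), so after positions 19, 100, 150.
SacI sites (GAGCTC) start at positions 35, 123, 152.
SacI cuts after base 5 of each site (before the last base), so after positions 39, 127, 156.
Combined cut positions: 19, 39, 100, 127, 150, 156.
Linear molecule, 6 cuts → 7 fragments:
  1–19 → 19 bp
  20–39 → 20 bp
  40–100 → 61 bp
  101–127 → 27 bp
  128–150 → 23 bp
  151–156 → 6 bp
  157–162 → 6 bp
Sorted largest to smallest: 61, 27, 23, 20, 19, 6, 6 bp.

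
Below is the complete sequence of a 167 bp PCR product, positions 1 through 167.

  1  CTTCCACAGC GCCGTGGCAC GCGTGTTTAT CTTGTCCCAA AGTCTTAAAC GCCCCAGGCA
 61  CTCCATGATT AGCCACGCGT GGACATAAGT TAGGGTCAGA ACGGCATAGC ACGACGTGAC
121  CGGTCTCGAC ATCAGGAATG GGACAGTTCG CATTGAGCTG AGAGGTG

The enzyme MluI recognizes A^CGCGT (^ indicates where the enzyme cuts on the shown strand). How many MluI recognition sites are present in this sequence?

ACGCGT occurs starting at positions 19, 75.
MluI cuts at 2 sites.

2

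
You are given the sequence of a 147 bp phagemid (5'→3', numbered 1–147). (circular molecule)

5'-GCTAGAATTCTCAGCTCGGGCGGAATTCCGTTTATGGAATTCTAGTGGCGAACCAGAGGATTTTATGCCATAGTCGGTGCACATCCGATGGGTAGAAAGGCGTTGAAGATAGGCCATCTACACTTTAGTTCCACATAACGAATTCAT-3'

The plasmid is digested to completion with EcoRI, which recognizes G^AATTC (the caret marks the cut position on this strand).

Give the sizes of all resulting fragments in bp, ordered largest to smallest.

103, 18, 14, 12 bp

EcoRI sites (GAATTC) start at positions 5, 23, 37, 140.
EcoRI cuts after the first base of each site, so after positions 5, 23, 37, 140.
Circular molecule, 4 cuts → 4 fragments:
  6–23 → 18 bp
  24–37 → 14 bp
  38–140 → 103 bp
  141–147 then 1–5 → 7 + 5 = 12 bp
Sorted largest to smallest: 103, 18, 14, 12 bp.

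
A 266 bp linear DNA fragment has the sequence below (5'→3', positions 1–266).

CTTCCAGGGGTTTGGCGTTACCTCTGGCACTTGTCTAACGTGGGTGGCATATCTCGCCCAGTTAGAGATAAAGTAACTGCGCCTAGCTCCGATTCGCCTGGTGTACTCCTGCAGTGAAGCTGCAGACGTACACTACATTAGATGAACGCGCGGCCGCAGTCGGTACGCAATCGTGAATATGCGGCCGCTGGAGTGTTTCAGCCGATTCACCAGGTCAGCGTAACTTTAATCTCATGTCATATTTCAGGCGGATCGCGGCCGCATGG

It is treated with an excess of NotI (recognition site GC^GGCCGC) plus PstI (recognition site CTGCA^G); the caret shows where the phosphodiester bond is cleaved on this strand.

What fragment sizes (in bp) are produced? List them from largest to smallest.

113, 74, 31, 27, 11, 10 bp

NotI sites (GCGGCCGC) start at positions 150, 181, 255.
NotI cuts after base 2 of each site, so after positions 151, 182, 256.
PstI sites (CTGCAG) start at positions 109, 120.
PstI cuts after base 5 of each site (before the last base), so after positions 113, 124.
Combined cut positions: 113, 124, 151, 182, 256.
Linear molecule, 5 cuts → 6 fragments:
  1–113 → 113 bp
  114–124 → 11 bp
  125–151 → 27 bp
  152–182 → 31 bp
  183–256 → 74 bp
  257–266 → 10 bp
Sorted largest to smallest: 113, 74, 31, 27, 11, 10 bp.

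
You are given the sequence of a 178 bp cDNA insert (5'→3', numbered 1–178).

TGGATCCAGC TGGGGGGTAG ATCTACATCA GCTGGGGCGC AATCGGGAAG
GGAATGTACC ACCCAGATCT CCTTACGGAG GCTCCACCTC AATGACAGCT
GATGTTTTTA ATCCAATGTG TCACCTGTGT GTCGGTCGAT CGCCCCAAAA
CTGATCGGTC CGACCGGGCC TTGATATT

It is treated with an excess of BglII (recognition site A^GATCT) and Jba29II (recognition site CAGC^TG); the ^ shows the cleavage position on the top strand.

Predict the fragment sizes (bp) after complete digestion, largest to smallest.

79, 34, 33, 13, 10, 9 bp

BglII sites (AGATCT) start at positions 19, 65.
BglII cuts after the first base of each site, so after positions 19, 65.
Jba29II sites (CAGCTG) start at positions 7, 29, 96.
Jba29II cuts after base 4 of each site, so after positions 10, 32, 99.
Combined cut positions: 10, 19, 32, 65, 99.
Linear molecule, 5 cuts → 6 fragments:
  1–10 → 10 bp
  11–19 → 9 bp
  20–32 → 13 bp
  33–65 → 33 bp
  66–99 → 34 bp
  100–178 → 79 bp
Sorted largest to smallest: 79, 34, 33, 13, 10, 9 bp.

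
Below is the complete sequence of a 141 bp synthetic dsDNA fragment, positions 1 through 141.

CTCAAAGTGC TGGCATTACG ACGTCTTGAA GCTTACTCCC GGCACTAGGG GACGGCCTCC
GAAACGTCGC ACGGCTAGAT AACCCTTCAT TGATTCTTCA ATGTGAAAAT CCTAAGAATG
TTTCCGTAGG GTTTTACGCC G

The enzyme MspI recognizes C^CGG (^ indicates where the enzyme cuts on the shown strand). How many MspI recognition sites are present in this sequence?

CCGG occurs starting at position 39.
MspI cuts at 1 site.

1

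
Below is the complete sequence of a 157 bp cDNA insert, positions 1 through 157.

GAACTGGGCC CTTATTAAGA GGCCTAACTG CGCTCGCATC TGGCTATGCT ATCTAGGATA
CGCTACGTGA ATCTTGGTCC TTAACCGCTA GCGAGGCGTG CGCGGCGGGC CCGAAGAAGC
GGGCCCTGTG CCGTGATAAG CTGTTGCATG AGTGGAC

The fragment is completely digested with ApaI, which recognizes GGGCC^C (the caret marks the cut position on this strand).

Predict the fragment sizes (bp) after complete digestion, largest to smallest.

ApaI sites (GGGCCC) start at positions 6, 107, 121.
ApaI cuts after base 5 of each site (before the last base), so after positions 10, 111, 125.
Linear molecule, 3 cuts → 4 fragments:
  1–10 → 10 bp
  11–111 → 101 bp
  112–125 → 14 bp
  126–157 → 32 bp
Sorted largest to smallest: 101, 32, 14, 10 bp.

101, 32, 14, 10 bp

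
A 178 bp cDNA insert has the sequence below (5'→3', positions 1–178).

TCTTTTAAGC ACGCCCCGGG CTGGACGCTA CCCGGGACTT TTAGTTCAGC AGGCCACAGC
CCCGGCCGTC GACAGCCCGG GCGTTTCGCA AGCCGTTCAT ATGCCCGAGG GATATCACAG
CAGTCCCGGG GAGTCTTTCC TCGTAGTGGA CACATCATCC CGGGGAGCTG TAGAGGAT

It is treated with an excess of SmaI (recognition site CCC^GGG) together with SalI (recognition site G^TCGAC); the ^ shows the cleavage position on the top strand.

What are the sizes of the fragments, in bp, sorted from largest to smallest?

SmaI sites (CCCGGG) start at positions 15, 31, 76, 125, 159.
SmaI cuts after base 3 of each site, so after positions 17, 33, 78, 127, 161.
The SalI site (GTCGAC) starts at position 68.
SalI cuts after the first base of each site, so after position 68.
Combined cut positions: 17, 33, 68, 78, 127, 161.
Linear molecule, 6 cuts → 7 fragments:
  1–17 → 17 bp
  18–33 → 16 bp
  34–68 → 35 bp
  69–78 → 10 bp
  79–127 → 49 bp
  128–161 → 34 bp
  162–178 → 17 bp
Sorted largest to smallest: 49, 35, 34, 17, 17, 16, 10 bp.

49, 35, 34, 17, 17, 16, 10 bp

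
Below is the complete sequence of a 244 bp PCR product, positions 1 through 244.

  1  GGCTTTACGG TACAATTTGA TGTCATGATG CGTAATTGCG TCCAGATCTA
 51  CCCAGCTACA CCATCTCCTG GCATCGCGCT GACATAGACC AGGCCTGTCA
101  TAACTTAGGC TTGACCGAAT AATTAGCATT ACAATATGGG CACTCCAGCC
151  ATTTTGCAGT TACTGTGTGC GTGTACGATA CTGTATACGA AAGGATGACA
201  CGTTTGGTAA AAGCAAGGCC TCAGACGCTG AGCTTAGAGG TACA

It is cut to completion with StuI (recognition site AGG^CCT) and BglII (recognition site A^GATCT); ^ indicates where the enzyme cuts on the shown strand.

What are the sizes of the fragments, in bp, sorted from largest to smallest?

125, 49, 44, 26 bp

StuI sites (AGGCCT) start at positions 91, 216.
StuI cuts after base 3 of each site, so after positions 93, 218.
The BglII site (AGATCT) starts at position 44.
BglII cuts after the first base of each site, so after position 44.
Combined cut positions: 44, 93, 218.
Linear molecule, 3 cuts → 4 fragments:
  1–44 → 44 bp
  45–93 → 49 bp
  94–218 → 125 bp
  219–244 → 26 bp
Sorted largest to smallest: 125, 49, 44, 26 bp.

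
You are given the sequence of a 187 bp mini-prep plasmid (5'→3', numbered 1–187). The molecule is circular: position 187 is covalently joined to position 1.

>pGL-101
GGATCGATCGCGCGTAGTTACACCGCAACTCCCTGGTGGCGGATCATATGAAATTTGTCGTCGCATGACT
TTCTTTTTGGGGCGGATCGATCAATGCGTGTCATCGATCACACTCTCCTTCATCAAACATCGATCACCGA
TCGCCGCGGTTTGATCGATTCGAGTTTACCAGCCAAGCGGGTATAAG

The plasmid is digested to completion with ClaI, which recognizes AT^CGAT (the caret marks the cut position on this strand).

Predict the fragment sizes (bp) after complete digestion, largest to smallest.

83, 36, 26, 25, 17 bp

ClaI sites (ATCGAT) start at positions 3, 86, 103, 129, 154.
ClaI cuts after base 2 of each site, so after positions 4, 87, 104, 130, 155.
Circular molecule, 5 cuts → 5 fragments:
  5–87 → 83 bp
  88–104 → 17 bp
  105–130 → 26 bp
  131–155 → 25 bp
  156–187 then 1–4 → 32 + 4 = 36 bp
Sorted largest to smallest: 83, 36, 26, 25, 17 bp.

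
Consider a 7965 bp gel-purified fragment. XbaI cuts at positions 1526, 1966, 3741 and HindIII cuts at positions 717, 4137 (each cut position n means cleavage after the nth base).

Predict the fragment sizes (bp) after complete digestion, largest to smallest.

3828, 1775, 809, 717, 440, 396 bp

Combined cut positions (sorted): 717, 1526, 1966, 3741, 4137.
Linear molecule, 5 cuts → 6 fragments:
  717 − 0 = 717 bp
  1526 − 717 = 809 bp
  1966 − 1526 = 440 bp
  3741 − 1966 = 1775 bp
  4137 − 3741 = 396 bp
  7965 − 4137 = 3828 bp
Sorted largest to smallest: 3828, 1775, 809, 717, 440, 396 bp.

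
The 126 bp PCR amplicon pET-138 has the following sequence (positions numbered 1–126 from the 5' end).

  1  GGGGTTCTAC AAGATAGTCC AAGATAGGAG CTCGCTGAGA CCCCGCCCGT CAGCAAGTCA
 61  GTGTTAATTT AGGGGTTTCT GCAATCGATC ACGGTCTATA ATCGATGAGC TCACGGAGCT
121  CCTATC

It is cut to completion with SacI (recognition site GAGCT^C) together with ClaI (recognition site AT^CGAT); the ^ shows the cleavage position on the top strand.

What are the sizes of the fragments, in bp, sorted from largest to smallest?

53, 32, 17, 9, 9, 6 bp

SacI sites (GAGCTC) start at positions 28, 107, 116.
SacI cuts after base 5 of each site (before the last base), so after positions 32, 111, 120.
ClaI sites (ATCGAT) start at positions 84, 101.
ClaI cuts after base 2 of each site, so after positions 85, 102.
Combined cut positions: 32, 85, 102, 111, 120.
Linear molecule, 5 cuts → 6 fragments:
  1–32 → 32 bp
  33–85 → 53 bp
  86–102 → 17 bp
  103–111 → 9 bp
  112–120 → 9 bp
  121–126 → 6 bp
Sorted largest to smallest: 53, 32, 17, 9, 9, 6 bp.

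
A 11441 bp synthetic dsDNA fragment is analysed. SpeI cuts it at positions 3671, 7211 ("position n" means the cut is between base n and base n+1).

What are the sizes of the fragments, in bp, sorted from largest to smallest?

4230, 3671, 3540 bp

Linear molecule, 2 cuts → 3 fragments:
  3671 − 0 = 3671 bp
  7211 − 3671 = 3540 bp
  11441 − 7211 = 4230 bp
Sorted largest to smallest: 4230, 3671, 3540 bp.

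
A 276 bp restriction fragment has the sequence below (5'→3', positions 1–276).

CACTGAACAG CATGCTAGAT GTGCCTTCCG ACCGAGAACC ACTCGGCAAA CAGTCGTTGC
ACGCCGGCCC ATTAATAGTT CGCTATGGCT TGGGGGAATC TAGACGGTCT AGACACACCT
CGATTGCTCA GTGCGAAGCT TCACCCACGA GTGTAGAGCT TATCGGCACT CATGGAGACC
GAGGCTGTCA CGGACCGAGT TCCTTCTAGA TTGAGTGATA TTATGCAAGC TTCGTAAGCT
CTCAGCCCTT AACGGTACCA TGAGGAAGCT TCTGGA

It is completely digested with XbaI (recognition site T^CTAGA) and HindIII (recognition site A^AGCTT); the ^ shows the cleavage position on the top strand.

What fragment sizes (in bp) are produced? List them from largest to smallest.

99, 69, 39, 28, 22, 10, 9 bp

XbaI sites (TCTAGA) start at positions 99, 108, 205.
XbaI cuts after the first base of each site, so after positions 99, 108, 205.
HindIII sites (AAGCTT) start at positions 136, 227, 266.
HindIII cuts after the first base of each site, so after positions 136, 227, 266.
Combined cut positions: 99, 108, 136, 205, 227, 266.
Linear molecule, 6 cuts → 7 fragments:
  1–99 → 99 bp
  100–108 → 9 bp
  109–136 → 28 bp
  137–205 → 69 bp
  206–227 → 22 bp
  228–266 → 39 bp
  267–276 → 10 bp
Sorted largest to smallest: 99, 69, 39, 28, 22, 10, 9 bp.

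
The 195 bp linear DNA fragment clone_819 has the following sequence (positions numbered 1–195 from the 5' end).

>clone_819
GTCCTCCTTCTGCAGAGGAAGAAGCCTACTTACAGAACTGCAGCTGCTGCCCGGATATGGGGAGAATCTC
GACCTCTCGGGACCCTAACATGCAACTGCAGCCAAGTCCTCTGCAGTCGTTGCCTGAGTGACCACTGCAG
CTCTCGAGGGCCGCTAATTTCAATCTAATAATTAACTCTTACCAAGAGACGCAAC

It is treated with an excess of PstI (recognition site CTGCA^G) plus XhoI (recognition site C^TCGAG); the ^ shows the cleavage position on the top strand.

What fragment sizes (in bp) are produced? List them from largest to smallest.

58, 52, 28, 24, 15, 14, 4 bp

PstI sites (CTGCAG) start at positions 10, 38, 96, 111, 135.
PstI cuts after base 5 of each site (before the last base), so after positions 14, 42, 100, 115, 139.
The XhoI site (CTCGAG) starts at position 143.
XhoI cuts after the first base of each site, so after position 143.
Combined cut positions: 14, 42, 100, 115, 139, 143.
Linear molecule, 6 cuts → 7 fragments:
  1–14 → 14 bp
  15–42 → 28 bp
  43–100 → 58 bp
  101–115 → 15 bp
  116–139 → 24 bp
  140–143 → 4 bp
  144–195 → 52 bp
Sorted largest to smallest: 58, 52, 28, 24, 15, 14, 4 bp.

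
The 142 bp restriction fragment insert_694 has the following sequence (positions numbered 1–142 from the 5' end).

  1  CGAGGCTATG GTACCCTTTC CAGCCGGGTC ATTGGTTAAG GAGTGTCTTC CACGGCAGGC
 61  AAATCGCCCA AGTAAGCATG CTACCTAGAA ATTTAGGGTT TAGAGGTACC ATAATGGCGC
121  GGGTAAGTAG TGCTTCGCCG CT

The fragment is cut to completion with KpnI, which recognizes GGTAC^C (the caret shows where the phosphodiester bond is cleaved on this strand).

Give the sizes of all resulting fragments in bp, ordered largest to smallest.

95, 33, 14 bp

KpnI sites (GGTACC) start at positions 10, 105.
KpnI cuts after base 5 of each site (before the last base), so after positions 14, 109.
Linear molecule, 2 cuts → 3 fragments:
  1–14 → 14 bp
  15–109 → 95 bp
  110–142 → 33 bp
Sorted largest to smallest: 95, 33, 14 bp.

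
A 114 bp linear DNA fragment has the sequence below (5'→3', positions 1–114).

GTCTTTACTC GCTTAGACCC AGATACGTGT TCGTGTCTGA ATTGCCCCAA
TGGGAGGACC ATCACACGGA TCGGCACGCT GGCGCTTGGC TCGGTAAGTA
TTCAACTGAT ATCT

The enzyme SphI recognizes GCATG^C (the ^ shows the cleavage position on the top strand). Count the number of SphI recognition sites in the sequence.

0

No occurrence of GCATGC is present in the sequence.
SphI does not cut: 0 sites.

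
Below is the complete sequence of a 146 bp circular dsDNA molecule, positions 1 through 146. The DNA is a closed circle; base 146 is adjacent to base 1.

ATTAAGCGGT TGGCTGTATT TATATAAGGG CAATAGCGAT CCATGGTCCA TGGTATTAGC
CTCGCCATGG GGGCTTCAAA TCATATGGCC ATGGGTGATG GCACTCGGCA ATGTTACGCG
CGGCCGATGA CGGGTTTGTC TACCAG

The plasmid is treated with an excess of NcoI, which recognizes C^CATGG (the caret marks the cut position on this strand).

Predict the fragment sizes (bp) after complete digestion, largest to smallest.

NcoI sites (CCATGG) start at positions 41, 48, 65, 89.
NcoI cuts after the first base of each site, so after positions 41, 48, 65, 89.
Circular molecule, 4 cuts → 4 fragments:
  42–48 → 7 bp
  49–65 → 17 bp
  66–89 → 24 bp
  90–146 then 1–41 → 57 + 41 = 98 bp
Sorted largest to smallest: 98, 24, 17, 7 bp.

98, 24, 17, 7 bp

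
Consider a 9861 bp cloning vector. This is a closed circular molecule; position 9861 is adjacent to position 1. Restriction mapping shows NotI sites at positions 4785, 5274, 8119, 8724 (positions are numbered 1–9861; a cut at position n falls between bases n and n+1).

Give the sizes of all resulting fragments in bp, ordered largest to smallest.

Circular molecule, 4 cuts → 4 fragments:
  5274 − 4785 = 489 bp
  8119 − 5274 = 2845 bp
  8724 − 8119 = 605 bp
  wrap: 9861 − 8724 + 4785 = 5922 bp
Sorted largest to smallest: 5922, 2845, 605, 489 bp.

5922, 2845, 605, 489 bp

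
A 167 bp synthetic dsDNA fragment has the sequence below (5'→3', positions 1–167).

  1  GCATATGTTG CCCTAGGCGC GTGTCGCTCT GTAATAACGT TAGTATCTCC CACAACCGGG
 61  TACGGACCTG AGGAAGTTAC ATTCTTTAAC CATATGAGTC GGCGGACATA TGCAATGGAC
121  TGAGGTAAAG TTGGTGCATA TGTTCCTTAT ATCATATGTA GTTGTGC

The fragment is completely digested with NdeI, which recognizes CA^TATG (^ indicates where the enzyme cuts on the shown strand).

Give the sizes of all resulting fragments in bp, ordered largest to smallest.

NdeI sites (CATATG) start at positions 2, 91, 107, 137, 153.
NdeI cuts after base 2 of each site, so after positions 3, 92, 108, 138, 154.
Linear molecule, 5 cuts → 6 fragments:
  1–3 → 3 bp
  4–92 → 89 bp
  93–108 → 16 bp
  109–138 → 30 bp
  139–154 → 16 bp
  155–167 → 13 bp
Sorted largest to smallest: 89, 30, 16, 16, 13, 3 bp.

89, 30, 16, 16, 13, 3 bp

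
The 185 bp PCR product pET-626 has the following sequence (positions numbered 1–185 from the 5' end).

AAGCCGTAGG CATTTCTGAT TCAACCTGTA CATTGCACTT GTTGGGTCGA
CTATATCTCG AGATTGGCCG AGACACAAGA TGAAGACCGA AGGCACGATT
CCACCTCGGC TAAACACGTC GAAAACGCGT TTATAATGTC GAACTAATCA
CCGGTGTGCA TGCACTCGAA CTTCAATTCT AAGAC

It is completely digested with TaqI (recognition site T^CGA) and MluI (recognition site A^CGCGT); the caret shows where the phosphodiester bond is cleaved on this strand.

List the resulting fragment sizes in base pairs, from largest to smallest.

61, 47, 27, 19, 14, 11, 6 bp

TaqI sites (TCGA) start at positions 47, 58, 119, 139, 166.
TaqI cuts after the first base of each site, so after positions 47, 58, 119, 139, 166.
The MluI site (ACGCGT) starts at position 125.
MluI cuts after the first base of each site, so after position 125.
Combined cut positions: 47, 58, 119, 125, 139, 166.
Linear molecule, 6 cuts → 7 fragments:
  1–47 → 47 bp
  48–58 → 11 bp
  59–119 → 61 bp
  120–125 → 6 bp
  126–139 → 14 bp
  140–166 → 27 bp
  167–185 → 19 bp
Sorted largest to smallest: 61, 47, 27, 19, 14, 11, 6 bp.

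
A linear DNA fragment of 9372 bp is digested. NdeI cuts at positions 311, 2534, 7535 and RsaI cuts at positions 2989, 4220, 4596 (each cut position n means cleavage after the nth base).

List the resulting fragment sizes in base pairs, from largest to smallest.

2939, 2223, 1837, 1231, 455, 376, 311 bp

Combined cut positions (sorted): 311, 2534, 2989, 4220, 4596, 7535.
Linear molecule, 6 cuts → 7 fragments:
  311 − 0 = 311 bp
  2534 − 311 = 2223 bp
  2989 − 2534 = 455 bp
  4220 − 2989 = 1231 bp
  4596 − 4220 = 376 bp
  7535 − 4596 = 2939 bp
  9372 − 7535 = 1837 bp
Sorted largest to smallest: 2939, 2223, 1837, 1231, 455, 376, 311 bp.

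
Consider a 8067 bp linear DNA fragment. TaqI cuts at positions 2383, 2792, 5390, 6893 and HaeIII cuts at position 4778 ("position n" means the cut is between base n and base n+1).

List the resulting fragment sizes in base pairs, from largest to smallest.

Combined cut positions (sorted): 2383, 2792, 4778, 5390, 6893.
Linear molecule, 5 cuts → 6 fragments:
  2383 − 0 = 2383 bp
  2792 − 2383 = 409 bp
  4778 − 2792 = 1986 bp
  5390 − 4778 = 612 bp
  6893 − 5390 = 1503 bp
  8067 − 6893 = 1174 bp
Sorted largest to smallest: 2383, 1986, 1503, 1174, 612, 409 bp.

2383, 1986, 1503, 1174, 612, 409 bp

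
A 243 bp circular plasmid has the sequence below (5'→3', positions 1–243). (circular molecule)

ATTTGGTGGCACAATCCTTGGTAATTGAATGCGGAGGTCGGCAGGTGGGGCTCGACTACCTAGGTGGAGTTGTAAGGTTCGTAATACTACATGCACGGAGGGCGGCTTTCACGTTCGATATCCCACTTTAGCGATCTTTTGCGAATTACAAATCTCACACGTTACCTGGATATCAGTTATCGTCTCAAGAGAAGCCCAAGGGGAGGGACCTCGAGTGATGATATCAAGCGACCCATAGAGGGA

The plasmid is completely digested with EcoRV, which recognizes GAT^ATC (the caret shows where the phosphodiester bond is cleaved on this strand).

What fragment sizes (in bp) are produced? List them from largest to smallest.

EcoRV sites (GATATC) start at positions 117, 169, 220.
EcoRV cuts after base 3 of each site, so after positions 119, 171, 222.
Circular molecule, 3 cuts → 3 fragments:
  120–171 → 52 bp
  172–222 → 51 bp
  223–243 then 1–119 → 21 + 119 = 140 bp
Sorted largest to smallest: 140, 52, 51 bp.

140, 52, 51 bp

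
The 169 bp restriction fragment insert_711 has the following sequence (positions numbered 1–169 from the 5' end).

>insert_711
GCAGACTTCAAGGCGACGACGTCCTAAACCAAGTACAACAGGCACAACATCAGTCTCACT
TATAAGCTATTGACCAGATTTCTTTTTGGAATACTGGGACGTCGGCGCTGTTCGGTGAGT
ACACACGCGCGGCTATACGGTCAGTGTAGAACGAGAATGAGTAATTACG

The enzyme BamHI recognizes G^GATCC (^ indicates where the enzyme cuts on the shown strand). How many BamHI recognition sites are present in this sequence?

0

No occurrence of GGATCC is present in the sequence.
BamHI does not cut: 0 sites.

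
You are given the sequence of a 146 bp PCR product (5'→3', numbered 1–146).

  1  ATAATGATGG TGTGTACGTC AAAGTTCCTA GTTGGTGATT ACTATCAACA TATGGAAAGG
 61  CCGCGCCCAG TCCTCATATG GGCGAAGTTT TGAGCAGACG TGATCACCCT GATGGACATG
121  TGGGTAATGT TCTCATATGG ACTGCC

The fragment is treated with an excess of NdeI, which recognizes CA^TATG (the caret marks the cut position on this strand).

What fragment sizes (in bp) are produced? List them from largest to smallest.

59, 50, 26, 11 bp

NdeI sites (CATATG) start at positions 49, 75, 134.
NdeI cuts after base 2 of each site, so after positions 50, 76, 135.
Linear molecule, 3 cuts → 4 fragments:
  1–50 → 50 bp
  51–76 → 26 bp
  77–135 → 59 bp
  136–146 → 11 bp
Sorted largest to smallest: 59, 50, 26, 11 bp.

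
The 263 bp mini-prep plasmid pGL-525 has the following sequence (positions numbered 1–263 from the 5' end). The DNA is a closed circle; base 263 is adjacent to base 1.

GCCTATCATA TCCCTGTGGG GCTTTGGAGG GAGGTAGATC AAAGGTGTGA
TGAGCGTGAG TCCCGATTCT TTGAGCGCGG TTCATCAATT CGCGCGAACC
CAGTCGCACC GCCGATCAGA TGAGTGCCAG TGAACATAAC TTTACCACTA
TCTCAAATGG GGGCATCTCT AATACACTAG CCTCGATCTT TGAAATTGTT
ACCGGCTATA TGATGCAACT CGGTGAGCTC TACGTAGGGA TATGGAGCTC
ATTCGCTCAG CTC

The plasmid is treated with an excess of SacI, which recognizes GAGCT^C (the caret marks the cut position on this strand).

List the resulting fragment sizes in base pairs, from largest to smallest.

SacI sites (GAGCTC) start at positions 225, 245.
SacI cuts after base 5 of each site (before the last base), so after positions 229, 249.
Circular molecule, 2 cuts → 2 fragments:
  230–249 → 20 bp
  250–263 then 1–229 → 14 + 229 = 243 bp
Sorted largest to smallest: 243, 20 bp.

243, 20 bp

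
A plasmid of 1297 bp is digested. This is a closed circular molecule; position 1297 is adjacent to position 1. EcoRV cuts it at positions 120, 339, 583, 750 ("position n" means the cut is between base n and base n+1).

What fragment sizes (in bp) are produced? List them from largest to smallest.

Circular molecule, 4 cuts → 4 fragments:
  339 − 120 = 219 bp
  583 − 339 = 244 bp
  750 − 583 = 167 bp
  wrap: 1297 − 750 + 120 = 667 bp
Sorted largest to smallest: 667, 244, 219, 167 bp.

667, 244, 219, 167 bp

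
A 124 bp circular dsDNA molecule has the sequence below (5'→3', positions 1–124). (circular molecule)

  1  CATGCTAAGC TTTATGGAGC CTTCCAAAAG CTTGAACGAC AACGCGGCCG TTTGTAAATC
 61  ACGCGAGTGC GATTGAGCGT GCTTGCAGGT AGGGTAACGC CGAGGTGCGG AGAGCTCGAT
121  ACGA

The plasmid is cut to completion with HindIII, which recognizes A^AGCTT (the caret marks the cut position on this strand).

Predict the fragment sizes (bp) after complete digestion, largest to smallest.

HindIII sites (AAGCTT) start at positions 7, 28.
HindIII cuts after the first base of each site, so after positions 7, 28.
Circular molecule, 2 cuts → 2 fragments:
  8–28 → 21 bp
  29–124 then 1–7 → 96 + 7 = 103 bp
Sorted largest to smallest: 103, 21 bp.

103, 21 bp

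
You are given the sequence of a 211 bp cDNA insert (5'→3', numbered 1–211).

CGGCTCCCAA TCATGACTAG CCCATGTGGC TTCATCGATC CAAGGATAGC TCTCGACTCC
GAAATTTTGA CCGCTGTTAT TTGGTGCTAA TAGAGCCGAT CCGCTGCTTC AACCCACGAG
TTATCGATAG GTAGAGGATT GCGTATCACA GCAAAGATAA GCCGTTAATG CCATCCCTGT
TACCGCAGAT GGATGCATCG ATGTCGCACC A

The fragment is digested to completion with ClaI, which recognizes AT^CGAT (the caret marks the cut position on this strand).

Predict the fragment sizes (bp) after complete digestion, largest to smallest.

89, 74, 35, 13 bp

ClaI sites (ATCGAT) start at positions 34, 123, 197.
ClaI cuts after base 2 of each site, so after positions 35, 124, 198.
Linear molecule, 3 cuts → 4 fragments:
  1–35 → 35 bp
  36–124 → 89 bp
  125–198 → 74 bp
  199–211 → 13 bp
Sorted largest to smallest: 89, 74, 35, 13 bp.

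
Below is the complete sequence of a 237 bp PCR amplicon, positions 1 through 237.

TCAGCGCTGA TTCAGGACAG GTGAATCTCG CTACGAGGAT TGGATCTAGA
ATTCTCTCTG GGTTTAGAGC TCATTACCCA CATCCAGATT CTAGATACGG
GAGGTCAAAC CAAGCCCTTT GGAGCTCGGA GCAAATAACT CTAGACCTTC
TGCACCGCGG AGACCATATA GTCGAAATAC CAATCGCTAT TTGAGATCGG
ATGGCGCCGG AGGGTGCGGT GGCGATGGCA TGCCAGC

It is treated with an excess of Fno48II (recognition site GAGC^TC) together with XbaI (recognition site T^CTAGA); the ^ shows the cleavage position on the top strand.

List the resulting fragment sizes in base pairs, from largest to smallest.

Fno48II sites (GAGCTC) start at positions 67, 122.
Fno48II cuts after base 4 of each site, so after positions 70, 125.
XbaI sites (TCTAGA) start at positions 45, 90, 140.
XbaI cuts after the first base of each site, so after positions 45, 90, 140.
Combined cut positions: 45, 70, 90, 125, 140.
Linear molecule, 5 cuts → 6 fragments:
  1–45 → 45 bp
  46–70 → 25 bp
  71–90 → 20 bp
  91–125 → 35 bp
  126–140 → 15 bp
  141–237 → 97 bp
Sorted largest to smallest: 97, 45, 35, 25, 20, 15 bp.

97, 45, 35, 25, 20, 15 bp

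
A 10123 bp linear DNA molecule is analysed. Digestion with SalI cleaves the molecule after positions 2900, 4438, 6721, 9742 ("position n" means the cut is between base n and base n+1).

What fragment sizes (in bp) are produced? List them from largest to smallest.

3021, 2900, 2283, 1538, 381 bp

Linear molecule, 4 cuts → 5 fragments:
  2900 − 0 = 2900 bp
  4438 − 2900 = 1538 bp
  6721 − 4438 = 2283 bp
  9742 − 6721 = 3021 bp
  10123 − 9742 = 381 bp
Sorted largest to smallest: 3021, 2900, 2283, 1538, 381 bp.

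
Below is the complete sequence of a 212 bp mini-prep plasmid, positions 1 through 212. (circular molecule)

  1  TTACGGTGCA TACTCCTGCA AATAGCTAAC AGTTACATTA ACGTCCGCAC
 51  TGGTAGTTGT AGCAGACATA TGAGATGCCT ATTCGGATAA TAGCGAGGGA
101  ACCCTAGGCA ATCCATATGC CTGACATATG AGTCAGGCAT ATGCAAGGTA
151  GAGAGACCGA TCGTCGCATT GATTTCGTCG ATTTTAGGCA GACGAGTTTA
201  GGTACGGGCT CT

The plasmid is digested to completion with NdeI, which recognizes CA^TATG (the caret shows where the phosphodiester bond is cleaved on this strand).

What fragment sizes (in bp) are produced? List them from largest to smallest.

141, 47, 13, 11 bp

NdeI sites (CATATG) start at positions 67, 114, 125, 138.
NdeI cuts after base 2 of each site, so after positions 68, 115, 126, 139.
Circular molecule, 4 cuts → 4 fragments:
  69–115 → 47 bp
  116–126 → 11 bp
  127–139 → 13 bp
  140–212 then 1–68 → 73 + 68 = 141 bp
Sorted largest to smallest: 141, 47, 13, 11 bp.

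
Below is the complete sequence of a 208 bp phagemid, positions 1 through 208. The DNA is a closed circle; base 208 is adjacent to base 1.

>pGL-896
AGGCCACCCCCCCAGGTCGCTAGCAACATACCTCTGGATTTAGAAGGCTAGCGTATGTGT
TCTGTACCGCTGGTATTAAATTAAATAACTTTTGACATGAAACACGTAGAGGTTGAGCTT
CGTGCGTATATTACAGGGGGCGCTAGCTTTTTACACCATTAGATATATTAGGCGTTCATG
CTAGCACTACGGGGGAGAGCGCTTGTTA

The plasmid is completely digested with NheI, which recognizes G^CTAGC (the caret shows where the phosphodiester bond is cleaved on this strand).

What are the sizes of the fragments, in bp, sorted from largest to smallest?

NheI sites (GCTAGC) start at positions 19, 47, 142, 180.
NheI cuts after the first base of each site, so after positions 19, 47, 142, 180.
Circular molecule, 4 cuts → 4 fragments:
  20–47 → 28 bp
  48–142 → 95 bp
  143–180 → 38 bp
  181–208 then 1–19 → 28 + 19 = 47 bp
Sorted largest to smallest: 95, 47, 38, 28 bp.

95, 47, 38, 28 bp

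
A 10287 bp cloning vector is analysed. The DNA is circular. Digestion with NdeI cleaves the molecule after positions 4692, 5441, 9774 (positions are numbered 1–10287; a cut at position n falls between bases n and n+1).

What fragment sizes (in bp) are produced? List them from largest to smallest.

5205, 4333, 749 bp

Circular molecule, 3 cuts → 3 fragments:
  5441 − 4692 = 749 bp
  9774 − 5441 = 4333 bp
  wrap: 10287 − 9774 + 4692 = 5205 bp
Sorted largest to smallest: 5205, 4333, 749 bp.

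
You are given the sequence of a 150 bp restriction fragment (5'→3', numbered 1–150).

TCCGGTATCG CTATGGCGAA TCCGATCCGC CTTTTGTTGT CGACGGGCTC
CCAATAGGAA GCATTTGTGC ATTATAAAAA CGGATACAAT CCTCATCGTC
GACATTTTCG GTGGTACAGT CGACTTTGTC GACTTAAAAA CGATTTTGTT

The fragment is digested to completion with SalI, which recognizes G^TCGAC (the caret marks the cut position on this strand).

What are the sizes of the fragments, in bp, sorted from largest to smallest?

SalI sites (GTCGAC) start at positions 39, 98, 119, 128.
SalI cuts after the first base of each site, so after positions 39, 98, 119, 128.
Linear molecule, 4 cuts → 5 fragments:
  1–39 → 39 bp
  40–98 → 59 bp
  99–119 → 21 bp
  120–128 → 9 bp
  129–150 → 22 bp
Sorted largest to smallest: 59, 39, 22, 21, 9 bp.

59, 39, 22, 21, 9 bp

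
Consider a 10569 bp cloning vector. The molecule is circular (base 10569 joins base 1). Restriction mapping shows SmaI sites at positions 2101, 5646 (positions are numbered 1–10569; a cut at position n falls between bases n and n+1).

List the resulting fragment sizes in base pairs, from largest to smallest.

7024, 3545 bp

Circular molecule, 2 cuts → 2 fragments:
  5646 − 2101 = 3545 bp
  wrap: 10569 − 5646 + 2101 = 7024 bp
Sorted largest to smallest: 7024, 3545 bp.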